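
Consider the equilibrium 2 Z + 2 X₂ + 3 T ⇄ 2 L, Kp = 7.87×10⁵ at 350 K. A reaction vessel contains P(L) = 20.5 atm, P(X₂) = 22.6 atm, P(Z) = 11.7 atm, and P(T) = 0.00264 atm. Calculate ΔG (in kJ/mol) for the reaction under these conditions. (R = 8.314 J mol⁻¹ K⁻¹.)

ΔG = -2.56 kJ/mol

Qp = P(L)² / (P(Z)²·P(X₂)²·P(T)³) = (20.5)² / ((11.7)²·(22.6)²·(0.00264)³) = 3.27×10⁵
ΔG = RT ln(Qp/Kp) = (8.314 J mol⁻¹ K⁻¹)(350 K) × ln(3.27×10⁵/7.87×10⁵)
   = (2.910 kJ/mol)(-0.8783) = -2.56 kJ/mol
ΔG < 0, so the forward reaction is spontaneous (proceeds forward).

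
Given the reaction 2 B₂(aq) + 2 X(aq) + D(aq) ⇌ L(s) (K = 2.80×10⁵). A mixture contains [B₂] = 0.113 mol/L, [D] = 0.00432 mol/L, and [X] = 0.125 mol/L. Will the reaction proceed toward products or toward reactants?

in the reverse direction

(L is a pure solid — omitted from Q.)
Q = 1 / ([B₂]²·[X]²·[D]) = 1 / ((0.113)²·(0.125)²·(0.00432)) = 1.16×10⁶
Q = 1.16×10⁶ > K = 2.80×10⁵, so the reverse reaction proceeds.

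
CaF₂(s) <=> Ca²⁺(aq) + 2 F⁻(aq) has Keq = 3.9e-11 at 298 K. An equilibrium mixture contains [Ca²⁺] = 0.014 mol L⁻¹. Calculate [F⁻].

(CaF₂ is a pure solid — omitted from Keq.)
At equilibrium, Keq = [Ca²⁺]·[F⁻]² = 3.9e-11.
(0.014)·([F⁻])² = 3.9e-11
[F⁻]² = 2.79e-9 ⇒ [F⁻] = 5.3e-5 mol L⁻¹

[F⁻] = 5.3e-5 mol L⁻¹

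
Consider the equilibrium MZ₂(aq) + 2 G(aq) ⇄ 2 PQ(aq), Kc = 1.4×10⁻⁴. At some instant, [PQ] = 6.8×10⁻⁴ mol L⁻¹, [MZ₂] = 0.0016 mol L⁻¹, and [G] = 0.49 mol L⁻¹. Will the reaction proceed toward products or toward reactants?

Qc = [PQ]² / ([MZ₂]·[G]²) = (6.8×10⁻⁴)² / ((0.0016)·(0.49)²) = 0.0012
Qc = 0.0012 > Kc = 1.4×10⁻⁴, so the reverse reaction proceeds.

reverse (toward reactants)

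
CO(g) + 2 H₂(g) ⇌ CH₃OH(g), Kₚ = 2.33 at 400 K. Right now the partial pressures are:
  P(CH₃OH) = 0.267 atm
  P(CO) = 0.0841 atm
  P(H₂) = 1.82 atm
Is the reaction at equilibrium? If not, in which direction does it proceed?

Qₚ = P(CH₃OH) / (P(CO)·P(H₂)²) = (0.267) / ((0.0841)·(1.82)²) = 0.958
Qₚ = 0.958 < Kₚ = 2.33, so the forward reaction proceeds.

toward products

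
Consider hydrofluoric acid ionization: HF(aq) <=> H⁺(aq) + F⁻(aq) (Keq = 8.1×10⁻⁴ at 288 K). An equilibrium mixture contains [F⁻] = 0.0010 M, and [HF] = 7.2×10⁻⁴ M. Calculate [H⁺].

At equilibrium, Keq = [H⁺]·[F⁻] / [HF] = 8.1×10⁻⁴.
([H⁺])·(0.0010) / (7.2×10⁻⁴) = 8.1×10⁻⁴
[H⁺] = 5.83×10⁻⁴ = 5.8×10⁻⁴ M

[H⁺] = 5.8×10⁻⁴ M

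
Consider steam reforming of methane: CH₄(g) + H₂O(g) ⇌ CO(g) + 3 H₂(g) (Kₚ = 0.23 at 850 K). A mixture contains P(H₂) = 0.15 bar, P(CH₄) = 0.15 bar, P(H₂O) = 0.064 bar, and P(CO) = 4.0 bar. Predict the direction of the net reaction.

Qₚ = P(CO)·P(H₂)³ / (P(CH₄)·P(H₂O)) = (4.0)·(0.15)³ / ((0.15)·(0.064)) = 1.4
Qₚ = 1.4 > Kₚ = 0.23, so the reverse reaction proceeds.

in the reverse direction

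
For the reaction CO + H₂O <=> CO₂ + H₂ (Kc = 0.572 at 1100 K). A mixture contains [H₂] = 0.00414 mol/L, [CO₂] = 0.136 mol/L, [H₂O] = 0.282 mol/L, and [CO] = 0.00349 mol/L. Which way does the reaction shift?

no net change (already at equilibrium)

Qc = [CO₂]·[H₂] / ([CO]·[H₂O]) = (0.136)·(0.00414) / ((0.00349)·(0.282)) = 0.572
Qc = 0.572 = Kc, so the system is already at equilibrium.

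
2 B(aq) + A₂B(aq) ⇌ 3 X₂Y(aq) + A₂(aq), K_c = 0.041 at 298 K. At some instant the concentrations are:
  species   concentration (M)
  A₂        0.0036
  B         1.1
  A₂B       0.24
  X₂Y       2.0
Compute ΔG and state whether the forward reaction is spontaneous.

ΔG = 2.19 kJ/mol; the forward reaction is non-spontaneous

Q_c = [X₂Y]³·[A₂] / ([B]²·[A₂B]) = (2.0)³·(0.0036) / ((1.1)²·(0.24)) = 0.0992
ΔG = RT ln(Q_c/K_c) = (8.314 J mol⁻¹ K⁻¹)(298 K) × ln(0.0992/0.041)
   = (2.478 kJ/mol)(0.8836) = 2.19 kJ/mol
ΔG > 0, so the forward reaction is non-spontaneous (proceeds in reverse).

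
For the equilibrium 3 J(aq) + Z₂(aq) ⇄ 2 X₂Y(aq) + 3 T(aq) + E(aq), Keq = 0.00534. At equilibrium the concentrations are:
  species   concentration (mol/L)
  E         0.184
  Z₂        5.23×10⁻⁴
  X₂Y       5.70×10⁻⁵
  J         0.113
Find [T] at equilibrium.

[T] = 1.89 mol/L

At equilibrium, Keq = [X₂Y]²·[T]³·[E] / ([J]³·[Z₂]) = 0.00534.
(5.70×10⁻⁵)²·([T])³·(0.184) / ((0.113)³·(5.23×10⁻⁴)) = 0.00534
[T]³ = 6.74 ⇒ [T] = 1.89 mol/L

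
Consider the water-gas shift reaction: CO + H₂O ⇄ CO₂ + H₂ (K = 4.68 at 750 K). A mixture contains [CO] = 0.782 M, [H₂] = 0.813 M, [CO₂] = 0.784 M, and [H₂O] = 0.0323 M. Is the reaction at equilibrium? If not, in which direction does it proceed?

Q = [CO₂]·[H₂] / ([CO]·[H₂O]) = (0.784)·(0.813) / ((0.782)·(0.0323)) = 25.2
Q = 25.2 > K = 4.68, so the reverse reaction proceeds.

to the left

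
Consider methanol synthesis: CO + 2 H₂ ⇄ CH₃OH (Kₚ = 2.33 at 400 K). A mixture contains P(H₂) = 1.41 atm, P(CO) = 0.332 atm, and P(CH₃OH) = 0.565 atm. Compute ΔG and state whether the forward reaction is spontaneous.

ΔG = -3.33 kJ/mol; the forward reaction is spontaneous

Qₚ = P(CH₃OH) / (P(CO)·P(H₂)²) = (0.565) / ((0.332)·(1.41)²) = 0.856
ΔG = RT ln(Qₚ/Kₚ) = (8.314 J mol⁻¹ K⁻¹)(400 K) × ln(0.856/2.33)
   = (3.326 kJ/mol)(-1.001) = -3.33 kJ/mol
ΔG < 0, so the forward reaction is spontaneous (proceeds forward).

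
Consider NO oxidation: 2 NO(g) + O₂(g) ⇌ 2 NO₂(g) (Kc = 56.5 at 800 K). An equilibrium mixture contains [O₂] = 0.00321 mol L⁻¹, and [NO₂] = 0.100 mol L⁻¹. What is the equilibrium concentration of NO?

At equilibrium, Kc = [NO₂]² / ([NO]²·[O₂]) = 56.5.
(0.100)² / (([NO])²·(0.00321)) = 56.5
[NO]² = 0.0551 ⇒ [NO] = 0.235 mol L⁻¹

[NO] = 0.235 mol L⁻¹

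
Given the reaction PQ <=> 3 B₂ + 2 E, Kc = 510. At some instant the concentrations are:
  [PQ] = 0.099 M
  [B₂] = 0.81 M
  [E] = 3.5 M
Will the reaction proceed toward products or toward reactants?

Qc = [B₂]³·[E]² / [PQ] = (0.81)³·(3.5)² / (0.099) = 66
Qc = 66 < Kc = 510, so the forward reaction proceeds.

to the right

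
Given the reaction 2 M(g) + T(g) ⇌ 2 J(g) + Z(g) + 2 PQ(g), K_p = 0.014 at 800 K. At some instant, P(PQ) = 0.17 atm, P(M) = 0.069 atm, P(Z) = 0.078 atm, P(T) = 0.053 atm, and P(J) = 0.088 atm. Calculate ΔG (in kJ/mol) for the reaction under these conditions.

ΔG = 10.6 kJ/mol

Q_p = P(J)²·P(Z)·P(PQ)² / (P(M)²·P(T)) = (0.088)²·(0.078)·(0.17)² / ((0.069)²·(0.053)) = 0.0692
ΔG = RT ln(Q_p/K_p) = (8.314 J mol⁻¹ K⁻¹)(800 K) × ln(0.0692/0.014)
   = (6.651 kJ/mol)(1.598) = 10.6 kJ/mol
ΔG > 0, so the forward reaction is non-spontaneous (proceeds in reverse).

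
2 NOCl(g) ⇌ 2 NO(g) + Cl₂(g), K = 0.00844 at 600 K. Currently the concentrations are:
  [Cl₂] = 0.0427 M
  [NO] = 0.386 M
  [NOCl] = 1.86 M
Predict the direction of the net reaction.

Q = [NO]²·[Cl₂] / [NOCl]² = (0.386)²·(0.0427) / (1.86)² = 0.00184
Q = 0.00184 < K = 0.00844, so the forward reaction proceeds.

in the forward direction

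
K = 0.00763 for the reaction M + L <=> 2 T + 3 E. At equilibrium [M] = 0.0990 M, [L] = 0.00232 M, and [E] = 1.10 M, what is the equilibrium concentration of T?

[T] = 0.00115 M

At equilibrium, K = [T]²·[E]³ / ([M]·[L]) = 0.00763.
([T])²·(1.10)³ / ((0.0990)·(0.00232)) = 0.00763
[T]² = 1.32×10⁻⁶ ⇒ [T] = 0.00115 M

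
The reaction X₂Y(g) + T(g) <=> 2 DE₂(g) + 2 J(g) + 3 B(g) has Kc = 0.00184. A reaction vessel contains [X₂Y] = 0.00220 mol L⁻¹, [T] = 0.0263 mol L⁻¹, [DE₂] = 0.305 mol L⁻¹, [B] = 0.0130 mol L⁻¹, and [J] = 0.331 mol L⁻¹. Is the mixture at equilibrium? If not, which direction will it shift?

no; Q < K, reaction proceeds forward

Qc = [DE₂]²·[J]²·[B]³ / ([X₂Y]·[T]) = (0.305)²·(0.331)²·(0.0130)³ / ((0.00220)·(0.0263)) = 3.87×10⁻⁴
Qc = 3.87×10⁻⁴ < Kc = 0.00184: net forward reaction.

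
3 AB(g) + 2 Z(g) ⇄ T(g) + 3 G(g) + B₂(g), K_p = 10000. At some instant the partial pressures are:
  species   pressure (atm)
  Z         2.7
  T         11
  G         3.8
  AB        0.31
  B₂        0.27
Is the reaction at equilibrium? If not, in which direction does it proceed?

forward (toward products)

Q_p = P(T)·P(G)³·P(B₂) / (P(AB)³·P(Z)²) = (11)·(3.8)³·(0.27) / ((0.31)³·(2.7)²) = 750
Q_p = 750 < K_p = 10000, so the forward reaction proceeds.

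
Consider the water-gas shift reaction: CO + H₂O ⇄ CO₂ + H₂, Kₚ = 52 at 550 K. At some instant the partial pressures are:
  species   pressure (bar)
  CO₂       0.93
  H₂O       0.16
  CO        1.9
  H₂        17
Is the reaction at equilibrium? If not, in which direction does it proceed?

Qₚ = P(CO₂)·P(H₂) / (P(CO)·P(H₂O)) = (0.93)·(17) / ((1.9)·(0.16)) = 52
Qₚ = 52 = Kₚ, so the system is already at equilibrium.

at equilibrium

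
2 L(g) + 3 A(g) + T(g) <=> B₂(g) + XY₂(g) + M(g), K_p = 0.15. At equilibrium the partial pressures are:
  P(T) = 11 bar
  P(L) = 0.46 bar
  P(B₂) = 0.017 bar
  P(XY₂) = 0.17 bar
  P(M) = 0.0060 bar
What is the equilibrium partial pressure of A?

At equilibrium, K_p = P(B₂)·P(XY₂)·P(M) / (P(L)²·P(A)³·P(T)) = 0.15.
(0.017)·(0.17)·(0.0060) / ((0.46)²·(P(A))³·(11)) = 0.15
P(A)³ = 4.97×10⁻⁵ ⇒ P(A) = 0.037 bar

P(A) = 0.037 bar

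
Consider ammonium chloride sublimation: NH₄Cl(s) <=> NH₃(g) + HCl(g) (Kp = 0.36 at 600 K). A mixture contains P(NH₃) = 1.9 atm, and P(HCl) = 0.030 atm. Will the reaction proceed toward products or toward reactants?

(NH₄Cl is a pure solid — omitted from Qp.)
Qp = P(NH₃)·P(HCl) = (1.9)·(0.030) = 0.057
Qp = 0.057 < Kp = 0.36, so the forward reaction proceeds.

to the right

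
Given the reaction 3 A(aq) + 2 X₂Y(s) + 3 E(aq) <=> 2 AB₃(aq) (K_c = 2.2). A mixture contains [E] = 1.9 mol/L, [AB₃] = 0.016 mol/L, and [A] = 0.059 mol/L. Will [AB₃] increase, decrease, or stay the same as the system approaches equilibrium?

(X₂Y is a pure solid — omitted from Q_c.)
Q_c = [AB₃]² / ([A]³·[E]³) = (0.016)² / ((0.059)³·(1.9)³) = 0.18
Q_c = 0.18 < K_c = 2.2: net forward reaction.
AB₃ is a product, so it increases.

increase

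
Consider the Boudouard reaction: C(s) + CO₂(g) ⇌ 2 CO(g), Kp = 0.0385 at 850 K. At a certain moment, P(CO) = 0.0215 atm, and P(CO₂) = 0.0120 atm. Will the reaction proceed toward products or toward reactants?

neither direction; the system is at equilibrium

(C is a pure solid — omitted from Qp.)
Qp = P(CO)² / P(CO₂) = (0.0215)² / (0.0120) = 0.0385
Qp = 0.0385 = Kp, so the system is already at equilibrium.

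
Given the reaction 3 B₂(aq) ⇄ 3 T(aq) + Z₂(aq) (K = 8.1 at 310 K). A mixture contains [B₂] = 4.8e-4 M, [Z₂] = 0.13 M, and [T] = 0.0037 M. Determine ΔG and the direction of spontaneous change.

Q = [T]³·[Z₂] / [B₂]³ = (0.0037)³·(0.13) / (4.8e-4)³ = 59.5
ΔG = RT ln(Q/K) = (8.314 J mol⁻¹ K⁻¹)(310 K) × ln(59.5/8.1)
   = (2.577 kJ/mol)(1.994) = 5.14 kJ/mol
ΔG > 0, so the forward reaction is non-spontaneous (proceeds in reverse).

ΔG = 5.14 kJ/mol; the forward reaction is non-spontaneous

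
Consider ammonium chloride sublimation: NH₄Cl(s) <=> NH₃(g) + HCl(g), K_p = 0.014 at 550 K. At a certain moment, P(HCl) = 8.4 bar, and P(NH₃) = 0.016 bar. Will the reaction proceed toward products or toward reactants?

toward reactants

(NH₄Cl is a pure solid — omitted from Q_p.)
Q_p = P(NH₃)·P(HCl) = (0.016)·(8.4) = 0.13
Q_p = 0.13 > K_p = 0.014, so the reverse reaction proceeds.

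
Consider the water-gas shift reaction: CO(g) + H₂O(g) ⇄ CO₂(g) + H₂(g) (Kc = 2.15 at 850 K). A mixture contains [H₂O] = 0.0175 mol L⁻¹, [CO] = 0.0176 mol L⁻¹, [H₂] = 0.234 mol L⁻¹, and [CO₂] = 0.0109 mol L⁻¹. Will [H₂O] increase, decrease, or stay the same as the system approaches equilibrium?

Qc = [CO₂]·[H₂] / ([CO]·[H₂O]) = (0.0109)·(0.234) / ((0.0176)·(0.0175)) = 8.28
Qc = 8.28 > Kc = 2.15: net reverse reaction.
H₂O is a reactant, so it increases.

increase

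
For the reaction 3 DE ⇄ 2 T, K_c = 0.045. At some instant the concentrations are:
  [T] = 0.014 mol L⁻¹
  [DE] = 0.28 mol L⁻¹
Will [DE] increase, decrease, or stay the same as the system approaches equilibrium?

decrease

Q_c = [T]² / [DE]³ = (0.014)² / (0.28)³ = 0.0089
Q_c = 0.0089 < K_c = 0.045: net forward reaction.
DE is a reactant, so it decreases.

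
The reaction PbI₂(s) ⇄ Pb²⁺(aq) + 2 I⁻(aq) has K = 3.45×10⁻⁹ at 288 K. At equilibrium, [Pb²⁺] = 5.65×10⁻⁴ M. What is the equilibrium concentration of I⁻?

[I⁻] = 0.00247 M

(PbI₂ is a pure solid — omitted from K.)
At equilibrium, K = [Pb²⁺]·[I⁻]² = 3.45×10⁻⁹.
(5.65×10⁻⁴)·([I⁻])² = 3.45×10⁻⁹
[I⁻]² = 6.11×10⁻⁶ ⇒ [I⁻] = 0.00247 M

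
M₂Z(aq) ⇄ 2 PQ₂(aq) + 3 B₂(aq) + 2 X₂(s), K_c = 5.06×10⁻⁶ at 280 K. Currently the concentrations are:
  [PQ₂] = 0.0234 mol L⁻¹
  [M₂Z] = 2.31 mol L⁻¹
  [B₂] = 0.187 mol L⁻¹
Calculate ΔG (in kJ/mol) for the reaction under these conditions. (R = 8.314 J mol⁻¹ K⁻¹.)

(X₂ is a pure solid — omitted from Q_c.)
Q_c = [PQ₂]²·[B₂]³ / [M₂Z] = (0.0234)²·(0.187)³ / (2.31) = 1.55×10⁻⁶
ΔG = RT ln(Q_c/K_c) = (8.314 J mol⁻¹ K⁻¹)(280 K) × ln(1.55×10⁻⁶/5.06×10⁻⁶)
   = (2.328 kJ/mol)(-1.183) = -2.75 kJ/mol
ΔG < 0, so the forward reaction is spontaneous (proceeds forward).

ΔG = -2.75 kJ/mol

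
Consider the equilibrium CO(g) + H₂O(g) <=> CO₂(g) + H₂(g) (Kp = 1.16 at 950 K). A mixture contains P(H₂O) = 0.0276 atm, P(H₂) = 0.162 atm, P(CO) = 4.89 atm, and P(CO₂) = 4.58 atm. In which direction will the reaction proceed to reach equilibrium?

reverse (toward reactants)

Qp = P(CO₂)·P(H₂) / (P(CO)·P(H₂O)) = (4.58)·(0.162) / ((4.89)·(0.0276)) = 5.50
Qp = 5.50 > Kp = 1.16, so the reverse reaction proceeds.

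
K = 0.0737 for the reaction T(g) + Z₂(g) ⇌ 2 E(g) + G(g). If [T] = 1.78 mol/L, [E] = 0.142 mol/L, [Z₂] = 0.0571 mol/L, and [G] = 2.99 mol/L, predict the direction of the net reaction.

Q = [E]²·[G] / ([T]·[Z₂]) = (0.142)²·(2.99) / ((1.78)·(0.0571)) = 0.593
Q = 0.593 > K = 0.0737, so the reverse reaction proceeds.

to the left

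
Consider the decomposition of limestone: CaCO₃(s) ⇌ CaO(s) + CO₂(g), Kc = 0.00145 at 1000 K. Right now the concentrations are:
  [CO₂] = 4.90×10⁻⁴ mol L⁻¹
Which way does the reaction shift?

(CaCO₃, CaO are pure solids — omitted from Qc.)
Qc = [CO₂] = 4.90×10⁻⁴
Qc = 4.90×10⁻⁴ < Kc = 0.00145, so the forward reaction proceeds.

to the right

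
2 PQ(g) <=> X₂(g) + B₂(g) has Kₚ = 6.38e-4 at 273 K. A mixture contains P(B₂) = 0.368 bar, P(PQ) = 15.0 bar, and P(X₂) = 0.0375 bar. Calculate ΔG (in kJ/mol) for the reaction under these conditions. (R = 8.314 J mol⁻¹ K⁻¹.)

ΔG = -5.32 kJ/mol

Qₚ = P(X₂)·P(B₂) / P(PQ)² = (0.0375)·(0.368) / (15.0)² = 6.13e-5
ΔG = RT ln(Qₚ/Kₚ) = (8.314 J mol⁻¹ K⁻¹)(273 K) × ln(6.13e-5/6.38e-4)
   = (2.270 kJ/mol)(-2.343) = -5.32 kJ/mol
ΔG < 0, so the forward reaction is spontaneous (proceeds forward).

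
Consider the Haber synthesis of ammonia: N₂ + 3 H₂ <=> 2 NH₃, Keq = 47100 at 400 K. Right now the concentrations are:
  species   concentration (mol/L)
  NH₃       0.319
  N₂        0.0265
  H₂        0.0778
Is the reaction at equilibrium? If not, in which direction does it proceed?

Q = [NH₃]² / ([N₂]·[H₂]³) = (0.319)² / ((0.0265)·(0.0778)³) = 8150
Q = 8150 < Keq = 47100, so the forward reaction proceeds.

forward (toward products)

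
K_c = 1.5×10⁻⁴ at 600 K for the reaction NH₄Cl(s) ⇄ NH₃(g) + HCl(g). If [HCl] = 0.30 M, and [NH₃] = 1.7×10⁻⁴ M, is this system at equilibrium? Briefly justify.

no; Q < K, reaction proceeds forward

(NH₄Cl is a pure solid — omitted from Q_c.)
Q_c = [NH₃]·[HCl] = (1.7×10⁻⁴)·(0.30) = 5.1×10⁻⁵
Q_c = 5.1×10⁻⁵ < K_c = 1.5×10⁻⁴: net forward reaction.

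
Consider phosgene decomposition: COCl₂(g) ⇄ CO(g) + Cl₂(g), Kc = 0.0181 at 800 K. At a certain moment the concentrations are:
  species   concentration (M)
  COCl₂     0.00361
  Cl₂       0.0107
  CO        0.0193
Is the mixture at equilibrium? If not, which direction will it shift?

no; Q > K, reaction proceeds in reverse

Qc = [CO]·[Cl₂] / [COCl₂] = (0.0193)·(0.0107) / (0.00361) = 0.0572
Qc = 0.0572 > Kc = 0.0181: net reverse reaction.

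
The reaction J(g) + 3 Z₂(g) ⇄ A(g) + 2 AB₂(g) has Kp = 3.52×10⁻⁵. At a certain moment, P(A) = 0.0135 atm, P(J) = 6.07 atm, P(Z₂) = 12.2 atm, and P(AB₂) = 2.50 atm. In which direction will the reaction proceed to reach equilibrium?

Qp = P(A)·P(AB₂)² / (P(J)·P(Z₂)³) = (0.0135)·(2.50)² / ((6.07)·(12.2)³) = 7.66×10⁻⁶
Qp = 7.66×10⁻⁶ < Kp = 3.52×10⁻⁵, so the forward reaction proceeds.

forward (toward products)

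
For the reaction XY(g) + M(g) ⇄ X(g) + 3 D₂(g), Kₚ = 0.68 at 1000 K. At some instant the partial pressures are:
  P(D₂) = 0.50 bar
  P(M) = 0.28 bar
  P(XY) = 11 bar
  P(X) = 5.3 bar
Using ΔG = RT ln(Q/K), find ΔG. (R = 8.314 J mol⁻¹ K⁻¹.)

ΔG = -9.57 kJ/mol

Qₚ = P(X)·P(D₂)³ / (P(XY)·P(M)) = (5.3)·(0.50)³ / ((11)·(0.28)) = 0.215
ΔG = RT ln(Qₚ/Kₚ) = (8.314 J mol⁻¹ K⁻¹)(1000 K) × ln(0.215/0.68)
   = (8.314 kJ/mol)(-1.151) = -9.57 kJ/mol
ΔG < 0, so the forward reaction is spontaneous (proceeds forward).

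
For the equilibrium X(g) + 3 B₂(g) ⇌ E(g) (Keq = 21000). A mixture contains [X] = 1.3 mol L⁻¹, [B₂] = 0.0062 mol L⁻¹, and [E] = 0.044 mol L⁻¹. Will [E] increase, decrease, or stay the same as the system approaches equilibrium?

decrease

Q = [E] / ([X]·[B₂]³) = (0.044) / ((1.3)·(0.0062)³) = 1.4×10⁵
Q = 1.4×10⁵ > Keq = 21000: net reverse reaction.
E is a product, so it decreases.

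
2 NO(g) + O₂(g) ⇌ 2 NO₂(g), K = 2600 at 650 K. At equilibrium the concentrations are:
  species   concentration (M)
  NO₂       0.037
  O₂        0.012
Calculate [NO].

At equilibrium, K = [NO₂]² / ([NO]²·[O₂]) = 2600.
(0.037)² / (([NO])²·(0.012)) = 2600
[NO]² = 4.39×10⁻⁵ ⇒ [NO] = 0.0066 M

[NO] = 0.0066 M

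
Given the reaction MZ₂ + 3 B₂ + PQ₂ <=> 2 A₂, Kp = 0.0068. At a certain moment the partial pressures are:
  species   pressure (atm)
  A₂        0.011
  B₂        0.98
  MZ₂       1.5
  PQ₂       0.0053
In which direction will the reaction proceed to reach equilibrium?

Qp = P(A₂)² / (P(MZ₂)·P(B₂)³·P(PQ₂)) = (0.011)² / ((1.5)·(0.98)³·(0.0053)) = 0.016
Qp = 0.016 > Kp = 0.0068, so the reverse reaction proceeds.

toward reactants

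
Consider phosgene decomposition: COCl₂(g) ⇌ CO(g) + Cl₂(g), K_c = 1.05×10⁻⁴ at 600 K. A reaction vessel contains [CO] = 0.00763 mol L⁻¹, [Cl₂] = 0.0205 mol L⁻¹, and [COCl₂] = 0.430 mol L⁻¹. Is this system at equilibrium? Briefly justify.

Q_c = [CO]·[Cl₂] / [COCl₂] = (0.00763)·(0.0205) / (0.430) = 3.64×10⁻⁴
Q_c = 3.64×10⁻⁴ > K_c = 1.05×10⁻⁴: net reverse reaction.

no; Q > K, reaction proceeds in reverse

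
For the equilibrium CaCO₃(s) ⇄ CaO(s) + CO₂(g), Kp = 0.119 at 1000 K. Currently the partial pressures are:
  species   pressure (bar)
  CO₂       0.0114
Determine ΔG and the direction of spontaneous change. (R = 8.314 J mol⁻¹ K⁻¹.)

ΔG = -19.5 kJ/mol; the forward reaction is spontaneous

(CaCO₃, CaO are pure solids — omitted from Qp.)
Qp = P(CO₂) = 0.0114
ΔG = RT ln(Qp/Kp) = (8.314 J mol⁻¹ K⁻¹)(1000 K) × ln(0.0114/0.119)
   = (8.314 kJ/mol)(-2.346) = -19.5 kJ/mol
ΔG < 0, so the forward reaction is spontaneous (proceeds forward).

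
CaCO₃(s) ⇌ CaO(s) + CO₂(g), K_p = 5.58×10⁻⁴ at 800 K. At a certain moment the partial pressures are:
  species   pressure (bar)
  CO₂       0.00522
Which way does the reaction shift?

toward reactants

(CaCO₃, CaO are pure solids — omitted from Q_p.)
Q_p = P(CO₂) = 0.00522
Q_p = 0.00522 > K_p = 5.58×10⁻⁴, so the reverse reaction proceeds.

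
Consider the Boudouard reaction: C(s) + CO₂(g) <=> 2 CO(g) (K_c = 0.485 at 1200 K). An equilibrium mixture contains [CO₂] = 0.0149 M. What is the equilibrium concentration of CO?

[CO] = 0.0850 M

(C is a pure solid — omitted from K_c.)
At equilibrium, K_c = [CO]² / [CO₂] = 0.485.
([CO])² / (0.0149) = 0.485
[CO]² = 0.00723 ⇒ [CO] = 0.0850 M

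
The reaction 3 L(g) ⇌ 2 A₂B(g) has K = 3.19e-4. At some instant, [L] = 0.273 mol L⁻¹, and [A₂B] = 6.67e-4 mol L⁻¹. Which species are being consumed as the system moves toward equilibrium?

L (reactants)

Q = [A₂B]² / [L]³ = (6.67e-4)² / (0.273)³ = 2.19e-5
Q = 2.19e-5 < K = 3.19e-4: net forward reaction.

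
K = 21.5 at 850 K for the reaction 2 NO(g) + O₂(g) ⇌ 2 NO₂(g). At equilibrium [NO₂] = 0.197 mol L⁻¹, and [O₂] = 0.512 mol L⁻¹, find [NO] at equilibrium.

[NO] = 0.0594 mol L⁻¹

At equilibrium, K = [NO₂]² / ([NO]²·[O₂]) = 21.5.
(0.197)² / (([NO])²·(0.512)) = 21.5
[NO]² = 0.00353 ⇒ [NO] = 0.0594 mol L⁻¹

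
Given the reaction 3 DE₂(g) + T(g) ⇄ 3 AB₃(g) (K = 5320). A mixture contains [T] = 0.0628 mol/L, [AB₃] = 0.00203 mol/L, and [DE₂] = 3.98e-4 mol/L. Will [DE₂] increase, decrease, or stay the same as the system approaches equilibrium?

decrease

Q = [AB₃]³ / ([DE₂]³·[T]) = (0.00203)³ / ((3.98e-4)³·(0.0628)) = 2110
Q = 2110 < K = 5320: net forward reaction.
DE₂ is a reactant, so it decreases.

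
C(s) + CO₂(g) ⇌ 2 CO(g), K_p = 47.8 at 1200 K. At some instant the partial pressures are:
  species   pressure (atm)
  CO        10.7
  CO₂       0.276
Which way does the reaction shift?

(C is a pure solid — omitted from Q_p.)
Q_p = P(CO)² / P(CO₂) = (10.7)² / (0.276) = 415
Q_p = 415 > K_p = 47.8, so the reverse reaction proceeds.

reverse (toward reactants)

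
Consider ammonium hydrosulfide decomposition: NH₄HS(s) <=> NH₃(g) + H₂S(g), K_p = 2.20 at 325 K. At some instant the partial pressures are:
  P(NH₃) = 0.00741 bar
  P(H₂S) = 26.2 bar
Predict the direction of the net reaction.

(NH₄HS is a pure solid — omitted from Q_p.)
Q_p = P(NH₃)·P(H₂S) = (0.00741)·(26.2) = 0.194
Q_p = 0.194 < K_p = 2.20, so the forward reaction proceeds.

in the forward direction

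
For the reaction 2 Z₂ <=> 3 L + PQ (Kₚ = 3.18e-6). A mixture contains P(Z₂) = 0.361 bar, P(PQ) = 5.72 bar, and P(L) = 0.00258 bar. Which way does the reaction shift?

toward products

Qₚ = P(L)³·P(PQ) / P(Z₂)² = (0.00258)³·(5.72) / (0.361)² = 7.54e-7
Qₚ = 7.54e-7 < Kₚ = 3.18e-6, so the forward reaction proceeds.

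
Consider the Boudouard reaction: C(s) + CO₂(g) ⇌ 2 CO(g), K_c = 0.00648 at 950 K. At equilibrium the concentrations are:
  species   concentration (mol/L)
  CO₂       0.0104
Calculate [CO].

[CO] = 0.00821 mol/L

(C is a pure solid — omitted from K_c.)
At equilibrium, K_c = [CO]² / [CO₂] = 0.00648.
([CO])² / (0.0104) = 0.00648
[CO]² = 6.74×10⁻⁵ ⇒ [CO] = 0.00821 mol/L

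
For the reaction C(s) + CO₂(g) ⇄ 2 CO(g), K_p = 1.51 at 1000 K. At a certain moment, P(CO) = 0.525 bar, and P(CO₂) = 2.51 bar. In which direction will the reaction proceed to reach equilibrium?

toward products

(C is a pure solid — omitted from Q_p.)
Q_p = P(CO)² / P(CO₂) = (0.525)² / (2.51) = 0.110
Q_p = 0.110 < K_p = 1.51, so the forward reaction proceeds.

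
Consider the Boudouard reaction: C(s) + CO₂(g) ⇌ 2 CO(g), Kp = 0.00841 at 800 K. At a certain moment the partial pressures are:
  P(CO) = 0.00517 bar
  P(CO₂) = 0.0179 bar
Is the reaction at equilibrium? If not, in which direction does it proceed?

(C is a pure solid — omitted from Qp.)
Qp = P(CO)² / P(CO₂) = (0.00517)² / (0.0179) = 0.00149
Qp = 0.00149 < Kp = 0.00841, so the forward reaction proceeds.

forward (toward products)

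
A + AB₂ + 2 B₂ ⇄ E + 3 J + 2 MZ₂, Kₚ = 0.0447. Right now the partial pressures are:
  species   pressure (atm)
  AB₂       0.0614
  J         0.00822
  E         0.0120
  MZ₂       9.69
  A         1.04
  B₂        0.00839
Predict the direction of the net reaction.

in the reverse direction

Qₚ = P(E)·P(J)³·P(MZ₂)² / (P(A)·P(AB₂)·P(B₂)²) = (0.0120)·(0.00822)³·(9.69)² / ((1.04)·(0.0614)·(0.00839)²) = 0.139
Qₚ = 0.139 > Kₚ = 0.0447, so the reverse reaction proceeds.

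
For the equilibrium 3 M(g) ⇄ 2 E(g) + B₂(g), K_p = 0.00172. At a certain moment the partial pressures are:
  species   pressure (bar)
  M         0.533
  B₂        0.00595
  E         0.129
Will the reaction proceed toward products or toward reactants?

toward products

Q_p = P(E)²·P(B₂) / P(M)³ = (0.129)²·(0.00595) / (0.533)³ = 6.54×10⁻⁴
Q_p = 6.54×10⁻⁴ < K_p = 0.00172, so the forward reaction proceeds.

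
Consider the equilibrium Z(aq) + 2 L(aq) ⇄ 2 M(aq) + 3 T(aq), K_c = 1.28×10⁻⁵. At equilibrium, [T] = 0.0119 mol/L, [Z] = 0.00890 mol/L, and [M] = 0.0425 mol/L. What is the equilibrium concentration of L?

At equilibrium, K_c = [M]²·[T]³ / ([Z]·[L]²) = 1.28×10⁻⁵.
(0.0425)²·(0.0119)³ / ((0.00890)·([L])²) = 1.28×10⁻⁵
[L]² = 0.0267 ⇒ [L] = 0.163 mol/L

[L] = 0.163 mol/L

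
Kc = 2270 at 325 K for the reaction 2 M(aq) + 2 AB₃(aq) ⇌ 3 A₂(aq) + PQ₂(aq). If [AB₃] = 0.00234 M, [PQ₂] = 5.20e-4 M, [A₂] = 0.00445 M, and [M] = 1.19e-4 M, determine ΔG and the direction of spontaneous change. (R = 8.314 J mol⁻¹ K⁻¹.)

Qc = [A₂]³·[PQ₂] / ([M]²·[AB₃]²) = (0.00445)³·(5.20e-4) / ((1.19e-4)²·(0.00234)²) = 591
ΔG = RT ln(Qc/Kc) = (8.314 J mol⁻¹ K⁻¹)(325 K) × ln(591/2270)
   = (2.702 kJ/mol)(-1.346) = -3.64 kJ/mol
ΔG < 0, so the forward reaction is spontaneous (proceeds forward).

ΔG = -3.64 kJ/mol; the forward reaction is spontaneous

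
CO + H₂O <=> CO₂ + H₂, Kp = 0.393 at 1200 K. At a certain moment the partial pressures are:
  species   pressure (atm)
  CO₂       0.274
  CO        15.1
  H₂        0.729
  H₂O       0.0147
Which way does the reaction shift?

Qp = P(CO₂)·P(H₂) / (P(CO)·P(H₂O)) = (0.274)·(0.729) / ((15.1)·(0.0147)) = 0.900
Qp = 0.900 > Kp = 0.393, so the reverse reaction proceeds.

to the left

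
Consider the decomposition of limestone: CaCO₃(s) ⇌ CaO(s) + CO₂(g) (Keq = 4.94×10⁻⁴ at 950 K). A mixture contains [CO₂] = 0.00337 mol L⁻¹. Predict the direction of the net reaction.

(CaCO₃, CaO are pure solids — omitted from Q.)
Q = [CO₂] = 0.00337
Q = 0.00337 > Keq = 4.94×10⁻⁴, so the reverse reaction proceeds.

toward reactants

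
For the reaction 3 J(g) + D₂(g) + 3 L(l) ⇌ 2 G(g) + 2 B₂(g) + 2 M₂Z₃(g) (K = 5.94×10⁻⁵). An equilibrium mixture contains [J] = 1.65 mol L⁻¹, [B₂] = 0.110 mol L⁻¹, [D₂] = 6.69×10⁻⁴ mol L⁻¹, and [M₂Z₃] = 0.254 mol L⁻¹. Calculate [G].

(L is a pure liquid — omitted from K.)
At equilibrium, K = [G]²·[B₂]²·[M₂Z₃]² / ([J]³·[D₂]) = 5.94×10⁻⁵.
([G])²·(0.110)²·(0.254)² / ((1.65)³·(6.69×10⁻⁴)) = 5.94×10⁻⁵
[G]² = 2.29×10⁻⁴ ⇒ [G] = 0.0151 mol L⁻¹

[G] = 0.0151 mol L⁻¹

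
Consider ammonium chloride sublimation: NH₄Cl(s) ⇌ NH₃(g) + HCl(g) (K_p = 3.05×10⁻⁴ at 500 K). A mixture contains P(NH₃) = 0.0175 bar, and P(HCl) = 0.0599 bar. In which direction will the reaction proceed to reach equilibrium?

(NH₄Cl is a pure solid — omitted from Q_p.)
Q_p = P(NH₃)·P(HCl) = (0.0175)·(0.0599) = 0.00105
Q_p = 0.00105 > K_p = 3.05×10⁻⁴, so the reverse reaction proceeds.

in the reverse direction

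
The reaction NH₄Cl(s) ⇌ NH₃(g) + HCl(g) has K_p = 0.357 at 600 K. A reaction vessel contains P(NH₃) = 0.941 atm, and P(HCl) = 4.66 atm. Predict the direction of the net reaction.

(NH₄Cl is a pure solid — omitted from Q_p.)
Q_p = P(NH₃)·P(HCl) = (0.941)·(4.66) = 4.39
Q_p = 4.39 > K_p = 0.357, so the reverse reaction proceeds.

to the left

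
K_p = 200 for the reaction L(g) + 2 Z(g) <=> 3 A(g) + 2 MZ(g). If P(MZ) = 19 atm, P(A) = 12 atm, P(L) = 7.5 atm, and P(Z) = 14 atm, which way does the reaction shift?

in the reverse direction

Q_p = P(A)³·P(MZ)² / (P(L)·P(Z)²) = (12)³·(19)² / ((7.5)·(14)²) = 420
Q_p = 420 > K_p = 200, so the reverse reaction proceeds.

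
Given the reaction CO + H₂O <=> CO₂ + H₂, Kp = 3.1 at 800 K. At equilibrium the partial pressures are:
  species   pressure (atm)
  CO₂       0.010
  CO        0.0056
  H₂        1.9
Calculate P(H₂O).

At equilibrium, Kp = P(CO₂)·P(H₂) / (P(CO)·P(H₂O)) = 3.1.
(0.010)·(1.9) / ((0.0056)·(P(H₂O))) = 3.1
P(H₂O) = 1.09 = 1.1 atm

P(H₂O) = 1.1 atm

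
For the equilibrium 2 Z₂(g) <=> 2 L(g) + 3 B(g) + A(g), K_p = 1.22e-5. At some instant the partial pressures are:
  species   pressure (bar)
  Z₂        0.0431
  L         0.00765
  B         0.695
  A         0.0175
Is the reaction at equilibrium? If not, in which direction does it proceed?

Q_p = P(L)²·P(B)³·P(A) / P(Z₂)² = (0.00765)²·(0.695)³·(0.0175) / (0.0431)² = 1.85e-4
Q_p = 1.85e-4 > K_p = 1.22e-5, so the reverse reaction proceeds.

reverse (toward reactants)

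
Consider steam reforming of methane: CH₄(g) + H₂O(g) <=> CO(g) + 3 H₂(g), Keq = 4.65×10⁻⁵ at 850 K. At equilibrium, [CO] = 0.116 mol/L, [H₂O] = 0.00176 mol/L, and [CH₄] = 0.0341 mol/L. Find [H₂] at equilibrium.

At equilibrium, Keq = [CO]·[H₂]³ / ([CH₄]·[H₂O]) = 4.65×10⁻⁵.
(0.116)·([H₂])³ / ((0.0341)·(0.00176)) = 4.65×10⁻⁵
[H₂]³ = 2.41×10⁻⁸ ⇒ [H₂] = 0.00289 mol/L

[H₂] = 0.00289 mol/L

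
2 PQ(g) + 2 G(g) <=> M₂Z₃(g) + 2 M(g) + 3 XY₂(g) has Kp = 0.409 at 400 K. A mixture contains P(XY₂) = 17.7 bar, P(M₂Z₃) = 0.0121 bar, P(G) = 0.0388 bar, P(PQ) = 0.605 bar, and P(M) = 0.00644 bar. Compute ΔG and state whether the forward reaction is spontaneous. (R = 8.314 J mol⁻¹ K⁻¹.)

Qp = P(M₂Z₃)·P(M)²·P(XY₂)³ / (P(PQ)²·P(G)²) = (0.0121)·(0.00644)²·(17.7)³ / ((0.605)²·(0.0388)²) = 5.05
ΔG = RT ln(Qp/Kp) = (8.314 J mol⁻¹ K⁻¹)(400 K) × ln(5.05/0.409)
   = (3.326 kJ/mol)(2.513) = 8.36 kJ/mol
ΔG > 0, so the forward reaction is non-spontaneous (proceeds in reverse).

ΔG = 8.36 kJ/mol; the forward reaction is non-spontaneous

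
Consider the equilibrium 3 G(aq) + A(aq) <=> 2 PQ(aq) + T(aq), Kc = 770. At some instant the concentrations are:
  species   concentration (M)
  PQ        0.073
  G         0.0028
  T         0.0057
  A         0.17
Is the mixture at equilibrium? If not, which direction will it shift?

Qc = [PQ]²·[T] / ([G]³·[A]) = (0.073)²·(0.0057) / ((0.0028)³·(0.17)) = 8100
Qc = 8100 > Kc = 770: net reverse reaction.

no; Q > K, reaction proceeds in reverse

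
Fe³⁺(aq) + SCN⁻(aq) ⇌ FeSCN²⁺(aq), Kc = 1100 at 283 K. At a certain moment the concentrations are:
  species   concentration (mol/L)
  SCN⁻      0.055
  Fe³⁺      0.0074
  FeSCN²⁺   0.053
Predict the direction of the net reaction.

in the forward direction

Qc = [FeSCN²⁺] / ([Fe³⁺]·[SCN⁻]) = (0.053) / ((0.0074)·(0.055)) = 130
Qc = 130 < Kc = 1100, so the forward reaction proceeds.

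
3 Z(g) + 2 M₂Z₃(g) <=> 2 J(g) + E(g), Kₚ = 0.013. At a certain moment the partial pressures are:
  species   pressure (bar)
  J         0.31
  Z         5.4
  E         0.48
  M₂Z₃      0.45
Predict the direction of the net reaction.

Qₚ = P(J)²·P(E) / (P(Z)³·P(M₂Z₃)²) = (0.31)²·(0.48) / ((5.4)³·(0.45)²) = 0.0014
Qₚ = 0.0014 < Kₚ = 0.013, so the forward reaction proceeds.

toward products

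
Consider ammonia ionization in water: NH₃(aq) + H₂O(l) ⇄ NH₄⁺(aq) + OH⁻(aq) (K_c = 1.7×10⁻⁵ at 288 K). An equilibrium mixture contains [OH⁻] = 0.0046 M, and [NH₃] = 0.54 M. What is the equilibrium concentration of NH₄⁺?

(H₂O is a pure liquid — omitted from K_c.)
At equilibrium, K_c = [NH₄⁺]·[OH⁻] / [NH₃] = 1.7×10⁻⁵.
([NH₄⁺])·(0.0046) / (0.54) = 1.7×10⁻⁵
[NH₄⁺] = 0.00200 = 0.0020 M

[NH₄⁺] = 0.0020 M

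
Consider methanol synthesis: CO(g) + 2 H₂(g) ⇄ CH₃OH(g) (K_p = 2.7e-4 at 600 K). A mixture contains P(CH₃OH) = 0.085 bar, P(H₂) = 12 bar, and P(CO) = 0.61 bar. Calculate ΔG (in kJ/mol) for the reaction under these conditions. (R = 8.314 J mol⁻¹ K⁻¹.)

Q_p = P(CH₃OH) / (P(CO)·P(H₂)²) = (0.085) / ((0.61)·(12)²) = 9.68e-4
ΔG = RT ln(Q_p/K_p) = (8.314 J mol⁻¹ K⁻¹)(600 K) × ln(9.68e-4/2.7e-4)
   = (4.988 kJ/mol)(1.277) = 6.37 kJ/mol
ΔG > 0, so the forward reaction is non-spontaneous (proceeds in reverse).

ΔG = 6.37 kJ/mol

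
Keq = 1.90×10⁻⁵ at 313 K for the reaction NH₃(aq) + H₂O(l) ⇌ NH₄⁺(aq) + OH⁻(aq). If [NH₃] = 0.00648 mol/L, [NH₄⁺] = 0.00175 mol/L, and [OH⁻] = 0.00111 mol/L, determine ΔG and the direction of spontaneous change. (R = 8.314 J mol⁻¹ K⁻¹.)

(H₂O is a pure liquid — omitted from Q.)
Q = [NH₄⁺]·[OH⁻] / [NH₃] = (0.00175)·(0.00111) / (0.00648) = 3.00×10⁻⁴
ΔG = RT ln(Q/Keq) = (8.314 J mol⁻¹ K⁻¹)(313 K) × ln(3.00×10⁻⁴/1.90×10⁻⁵)
   = (2.602 kJ/mol)(2.759) = 7.18 kJ/mol
ΔG > 0, so the forward reaction is non-spontaneous (proceeds in reverse).

ΔG = 7.18 kJ/mol; the forward reaction is non-spontaneous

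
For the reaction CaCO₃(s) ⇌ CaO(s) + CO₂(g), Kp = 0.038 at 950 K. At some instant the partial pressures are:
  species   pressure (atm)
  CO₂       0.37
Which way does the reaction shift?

toward reactants

(CaCO₃, CaO are pure solids — omitted from Qp.)
Qp = P(CO₂) = 0.37
Qp = 0.37 > Kp = 0.038, so the reverse reaction proceeds.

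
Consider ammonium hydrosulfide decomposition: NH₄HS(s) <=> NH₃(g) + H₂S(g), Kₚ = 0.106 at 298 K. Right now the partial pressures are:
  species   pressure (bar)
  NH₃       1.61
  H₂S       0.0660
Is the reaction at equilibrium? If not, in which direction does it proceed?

at equilibrium

(NH₄HS is a pure solid — omitted from Qₚ.)
Qₚ = P(NH₃)·P(H₂S) = (1.61)·(0.0660) = 0.106
Qₚ = 0.106 = Kₚ, so the system is already at equilibrium.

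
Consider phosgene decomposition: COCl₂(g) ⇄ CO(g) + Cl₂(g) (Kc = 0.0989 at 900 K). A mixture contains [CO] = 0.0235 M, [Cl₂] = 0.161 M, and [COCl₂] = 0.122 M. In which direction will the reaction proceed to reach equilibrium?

in the forward direction

Qc = [CO]·[Cl₂] / [COCl₂] = (0.0235)·(0.161) / (0.122) = 0.0310
Qc = 0.0310 < Kc = 0.0989, so the forward reaction proceeds.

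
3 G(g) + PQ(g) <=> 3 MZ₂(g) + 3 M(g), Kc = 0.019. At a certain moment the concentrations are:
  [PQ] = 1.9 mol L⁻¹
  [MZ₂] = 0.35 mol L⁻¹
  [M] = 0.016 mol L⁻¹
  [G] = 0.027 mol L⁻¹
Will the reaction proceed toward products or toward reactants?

toward products

Qc = [MZ₂]³·[M]³ / ([G]³·[PQ]) = (0.35)³·(0.016)³ / ((0.027)³·(1.9)) = 0.0047
Qc = 0.0047 < Kc = 0.019, so the forward reaction proceeds.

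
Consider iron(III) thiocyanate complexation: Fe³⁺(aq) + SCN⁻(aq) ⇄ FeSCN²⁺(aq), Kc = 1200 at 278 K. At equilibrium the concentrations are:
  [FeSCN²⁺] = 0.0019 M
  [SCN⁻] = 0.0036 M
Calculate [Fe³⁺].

At equilibrium, Kc = [FeSCN²⁺] / ([Fe³⁺]·[SCN⁻]) = 1200.
(0.0019) / (([Fe³⁺])·(0.0036)) = 1200
[Fe³⁺] = 4.40e-4 = 4.4e-4 M

[Fe³⁺] = 4.4e-4 M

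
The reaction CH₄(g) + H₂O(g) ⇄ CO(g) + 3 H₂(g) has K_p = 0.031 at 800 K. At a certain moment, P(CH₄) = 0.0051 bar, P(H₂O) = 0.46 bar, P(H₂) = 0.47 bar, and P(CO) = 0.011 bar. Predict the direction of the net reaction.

reverse (toward reactants)

Q_p = P(CO)·P(H₂)³ / (P(CH₄)·P(H₂O)) = (0.011)·(0.47)³ / ((0.0051)·(0.46)) = 0.49
Q_p = 0.49 > K_p = 0.031, so the reverse reaction proceeds.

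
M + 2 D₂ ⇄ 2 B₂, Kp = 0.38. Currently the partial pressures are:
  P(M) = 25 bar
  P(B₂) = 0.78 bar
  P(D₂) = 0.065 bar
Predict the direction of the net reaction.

to the left

Qp = P(B₂)² / (P(M)·P(D₂)²) = (0.78)² / ((25)·(0.065)²) = 5.8
Qp = 5.8 > Kp = 0.38, so the reverse reaction proceeds.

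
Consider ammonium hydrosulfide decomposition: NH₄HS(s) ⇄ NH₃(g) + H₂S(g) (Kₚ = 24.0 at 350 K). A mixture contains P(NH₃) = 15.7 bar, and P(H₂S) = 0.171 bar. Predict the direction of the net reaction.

forward (toward products)

(NH₄HS is a pure solid — omitted from Qₚ.)
Qₚ = P(NH₃)·P(H₂S) = (15.7)·(0.171) = 2.68
Qₚ = 2.68 < Kₚ = 24.0, so the forward reaction proceeds.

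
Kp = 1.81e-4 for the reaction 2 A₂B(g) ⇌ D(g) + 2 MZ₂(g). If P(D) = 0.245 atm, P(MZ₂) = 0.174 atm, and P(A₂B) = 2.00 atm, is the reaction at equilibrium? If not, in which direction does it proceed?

Qp = P(D)·P(MZ₂)² / P(A₂B)² = (0.245)·(0.174)² / (2.00)² = 0.00185
Qp = 0.00185 > Kp = 1.81e-4, so the reverse reaction proceeds.

in the reverse direction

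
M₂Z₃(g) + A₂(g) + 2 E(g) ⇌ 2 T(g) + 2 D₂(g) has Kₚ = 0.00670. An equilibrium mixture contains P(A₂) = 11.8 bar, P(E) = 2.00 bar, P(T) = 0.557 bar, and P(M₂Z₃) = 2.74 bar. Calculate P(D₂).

At equilibrium, Kₚ = P(T)²·P(D₂)² / (P(M₂Z₃)·P(A₂)·P(E)²) = 0.00670.
(0.557)²·(P(D₂))² / ((2.74)·(11.8)·(2.00)²) = 0.00670
P(D₂)² = 2.79 ⇒ P(D₂) = 1.67 bar

P(D₂) = 1.67 bar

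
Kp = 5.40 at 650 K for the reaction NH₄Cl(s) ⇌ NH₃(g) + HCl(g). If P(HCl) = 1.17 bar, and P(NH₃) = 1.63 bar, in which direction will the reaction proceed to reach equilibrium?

(NH₄Cl is a pure solid — omitted from Qp.)
Qp = P(NH₃)·P(HCl) = (1.63)·(1.17) = 1.91
Qp = 1.91 < Kp = 5.40, so the forward reaction proceeds.

to the right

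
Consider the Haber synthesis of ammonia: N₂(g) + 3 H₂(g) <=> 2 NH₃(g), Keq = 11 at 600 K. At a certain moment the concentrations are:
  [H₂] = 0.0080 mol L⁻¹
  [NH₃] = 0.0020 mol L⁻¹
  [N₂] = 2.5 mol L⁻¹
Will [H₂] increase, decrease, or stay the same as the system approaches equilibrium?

decrease

Q = [NH₃]² / ([N₂]·[H₂]³) = (0.0020)² / ((2.5)·(0.0080)³) = 3.1
Q = 3.1 < Keq = 11: net forward reaction.
H₂ is a reactant, so it decreases.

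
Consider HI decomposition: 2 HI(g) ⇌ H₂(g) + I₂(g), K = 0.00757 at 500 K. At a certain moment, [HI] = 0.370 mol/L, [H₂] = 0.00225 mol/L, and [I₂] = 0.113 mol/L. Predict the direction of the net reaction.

in the forward direction

Q = [H₂]·[I₂] / [HI]² = (0.00225)·(0.113) / (0.370)² = 0.00186
Q = 0.00186 < K = 0.00757, so the forward reaction proceeds.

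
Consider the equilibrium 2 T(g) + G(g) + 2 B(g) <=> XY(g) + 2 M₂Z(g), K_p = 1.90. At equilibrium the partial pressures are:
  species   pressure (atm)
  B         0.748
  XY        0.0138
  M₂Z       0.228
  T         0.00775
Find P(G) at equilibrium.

At equilibrium, K_p = P(XY)·P(M₂Z)² / (P(T)²·P(G)·P(B)²) = 1.90.
(0.0138)·(0.228)² / ((0.00775)²·(P(G))·(0.748)²) = 1.90
P(G) = 11.2 atm

P(G) = 11.2 atm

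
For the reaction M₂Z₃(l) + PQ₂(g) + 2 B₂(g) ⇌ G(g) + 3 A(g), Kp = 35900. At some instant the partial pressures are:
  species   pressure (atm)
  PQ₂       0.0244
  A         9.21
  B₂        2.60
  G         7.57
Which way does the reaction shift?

neither direction; the system is at equilibrium

(M₂Z₃ is a pure liquid — omitted from Qp.)
Qp = P(G)·P(A)³ / (P(PQ₂)·P(B₂)²) = (7.57)·(9.21)³ / ((0.0244)·(2.60)²) = 35900
Qp = 35900 = Kp, so the system is already at equilibrium.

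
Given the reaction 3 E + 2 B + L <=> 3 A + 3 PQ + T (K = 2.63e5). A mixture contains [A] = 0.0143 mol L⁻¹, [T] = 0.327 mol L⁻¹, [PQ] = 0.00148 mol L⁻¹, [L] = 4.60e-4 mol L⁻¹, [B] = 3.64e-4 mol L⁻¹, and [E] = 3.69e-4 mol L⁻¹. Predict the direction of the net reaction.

to the left

Q = [A]³·[PQ]³·[T] / ([E]³·[B]²·[L]) = (0.0143)³·(0.00148)³·(0.327) / ((3.69e-4)³·(3.64e-4)²·(4.60e-4)) = 1.01e6
Q = 1.01e6 > K = 2.63e5, so the reverse reaction proceeds.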